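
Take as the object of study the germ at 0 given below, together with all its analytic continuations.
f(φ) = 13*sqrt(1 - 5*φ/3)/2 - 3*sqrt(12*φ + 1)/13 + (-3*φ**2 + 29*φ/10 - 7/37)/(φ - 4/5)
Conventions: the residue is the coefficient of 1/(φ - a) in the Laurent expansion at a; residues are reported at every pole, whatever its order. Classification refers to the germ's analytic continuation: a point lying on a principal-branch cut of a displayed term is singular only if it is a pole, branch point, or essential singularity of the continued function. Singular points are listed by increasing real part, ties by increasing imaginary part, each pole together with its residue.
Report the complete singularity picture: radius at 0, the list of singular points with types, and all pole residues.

Denominator factor (φ - 4/5): pole of order 1 at 4/5, modulus 4/5.
Branch term (13/2)*sqrt(1 - φ/(3/5)): its argument vanishes at φ = 3/5, a square-root branch point, modulus 3/5.
Branch term (-3/13)*sqrt(1 - φ/(-1/12)): its argument vanishes at φ = -1/12, a square-root branch point, modulus 1/12.
The radius of convergence is the smallest modulus among the singular points: 1/12.
The branch terms are analytic at 4/5 and contribute nothing to the residue; only the rational part matters.
At the order-1 pole 4/5 set g(φ) = (φ - (4/5))*(rational part) = -3*φ**2 + 29*φ/10 - 7/37.
Simple pole: residue = g(a) at a = 4/5, which is 39/185.
List the singular points by increasing real part (a conjugate pair: the negative imaginary part first).

Radius of convergence at 0: 1/12.
At -1/12: an algebraic (square-root) branch point.
At 3/5: an algebraic (square-root) branch point.
At 4/5: a pole of order 1; residue 39/185.


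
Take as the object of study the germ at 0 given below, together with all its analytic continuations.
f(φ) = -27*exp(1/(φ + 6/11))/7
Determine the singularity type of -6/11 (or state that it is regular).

The point is an essential singularity.

The exponent 1/(φ - (-6/11)) has a pole at -6/11, so exp(1/(φ - (-6/11))) takes every nonzero value near it: an essential singularity (not a pole of any order).


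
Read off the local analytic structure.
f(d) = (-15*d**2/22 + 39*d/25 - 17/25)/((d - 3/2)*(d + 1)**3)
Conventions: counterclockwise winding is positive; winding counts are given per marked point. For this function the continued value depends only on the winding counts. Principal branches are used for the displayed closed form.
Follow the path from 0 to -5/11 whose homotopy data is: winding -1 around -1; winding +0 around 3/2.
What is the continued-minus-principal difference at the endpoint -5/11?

Continued minus principal equals 0.

The function is rational, hence single-valued: continuing it around any pole returns the same value, so the difference is 0.


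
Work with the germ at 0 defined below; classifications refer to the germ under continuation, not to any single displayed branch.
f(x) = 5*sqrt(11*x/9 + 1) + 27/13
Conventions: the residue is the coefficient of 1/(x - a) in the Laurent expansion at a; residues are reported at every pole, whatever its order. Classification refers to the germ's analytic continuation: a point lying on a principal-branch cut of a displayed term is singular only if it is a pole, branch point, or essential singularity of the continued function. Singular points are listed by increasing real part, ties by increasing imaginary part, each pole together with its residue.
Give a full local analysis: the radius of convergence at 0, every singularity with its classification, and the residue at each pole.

Radius of convergence at 0: 9/11.
At -9/11: an algebraic (square-root) branch point.

Branch term (5)*sqrt(1 - x/(-9/11)): its argument vanishes at x = -9/11, a square-root branch point, modulus 9/11.
The radius of convergence is the smallest modulus among the singular points: 9/11.


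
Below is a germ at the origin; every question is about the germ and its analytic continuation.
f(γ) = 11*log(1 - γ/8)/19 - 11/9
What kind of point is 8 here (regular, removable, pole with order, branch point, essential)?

The term (11/19)*log(1 - γ/(8)) has argument 1 - 8/(8) = 0 at 8: a logarithmic (infinitely-sheeted) branch point; the remaining terms are analytic or single-valued there.

The point is a logarithmic branch point.


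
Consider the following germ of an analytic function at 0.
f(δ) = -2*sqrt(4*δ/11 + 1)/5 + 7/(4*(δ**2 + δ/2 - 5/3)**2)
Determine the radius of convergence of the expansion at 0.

The radius of convergence is -1/4 + (1/12)*sqrt(249).

Denominator factor (δ**2 + δ/2 - 5/3)^2: discriminant 83/12, real irrational roots -1/4 + (1/12)*sqrt(249) and -1/4 - (1/12)*sqrt(249); poles of order 2, moduli -1/4 + (1/12)*sqrt(249) and 1/4 + (1/12)*sqrt(249).
Branch term (-2/5)*sqrt(1 - δ/(-11/4)): its argument vanishes at δ = -11/4, a square-root branch point, modulus 11/4.
The radius of convergence is the smallest modulus among the singular points: -1/4 + (1/12)*sqrt(249).


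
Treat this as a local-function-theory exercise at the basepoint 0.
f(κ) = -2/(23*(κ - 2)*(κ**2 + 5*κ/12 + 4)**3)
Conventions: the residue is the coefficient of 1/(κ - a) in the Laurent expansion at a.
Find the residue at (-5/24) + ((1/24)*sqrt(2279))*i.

The residue is (216/3424171) - ((1591704/272245563697)*sqrt(2279))*i.


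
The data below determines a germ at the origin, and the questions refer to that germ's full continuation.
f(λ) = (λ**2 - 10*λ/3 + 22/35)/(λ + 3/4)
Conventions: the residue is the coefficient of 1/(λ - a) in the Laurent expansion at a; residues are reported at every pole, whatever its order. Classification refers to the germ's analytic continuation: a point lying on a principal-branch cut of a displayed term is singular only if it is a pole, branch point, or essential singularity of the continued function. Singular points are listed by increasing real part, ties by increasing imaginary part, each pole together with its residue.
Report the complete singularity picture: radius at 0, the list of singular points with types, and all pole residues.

Denominator factor (λ + 3/4): pole of order 1 at -3/4, modulus 3/4.
The radius of convergence is the smallest modulus among the singular points: 3/4.
At the order-1 pole -3/4 set g(λ) = (λ - (-3/4))*f(λ) = λ**2 - 10*λ/3 + 22/35.
Simple pole: residue = g(a) at a = -3/4, which is 2067/560.

Radius of convergence at 0: 3/4.
At -3/4: a pole of order 1; residue 2067/560.


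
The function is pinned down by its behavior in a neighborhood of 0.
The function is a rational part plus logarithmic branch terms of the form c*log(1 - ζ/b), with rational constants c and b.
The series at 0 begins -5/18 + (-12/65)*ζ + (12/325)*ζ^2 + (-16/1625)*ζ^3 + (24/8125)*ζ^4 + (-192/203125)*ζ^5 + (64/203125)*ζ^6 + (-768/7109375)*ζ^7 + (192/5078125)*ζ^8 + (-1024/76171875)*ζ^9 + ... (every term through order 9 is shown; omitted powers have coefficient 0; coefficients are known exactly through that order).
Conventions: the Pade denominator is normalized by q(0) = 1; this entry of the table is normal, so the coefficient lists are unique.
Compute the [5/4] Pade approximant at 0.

Taylor coefficients needed (read off): a_0 = -5/18, a_1 = -12/65, a_2 = 12/325, a_3 = -16/1625, a_4 = 24/8125, a_5 = -192/203125, a_6 = 64/203125, a_7 = -768/7109375, a_8 = 192/5078125, a_9 = -1024/76171875.
Write the denominator as Q(ζ) = 1 + q1*ζ + q2*ζ^2 + q3*ζ^3 + q4*ζ^4. Requiring Q*f - P = O(ζ^10) with deg P <= 5 kills the coefficients of ζ^6..ζ^9 in Q*f:
  ζ^6: a_6 + q1*a_5 + q2*a_4 + q3*a_3 + q4*a_2 = 0, i.e. 64/203125 + (-192/203125)*q1 + (24/8125)*q2 + (-16/1625)*q3 + (12/325)*q4 = 0.
  ζ^7: a_7 + q1*a_6 + q2*a_5 + q3*a_4 + q4*a_3 = 0, i.e. -768/7109375 + (64/203125)*q1 + (-192/203125)*q2 + (24/8125)*q3 + (-16/1625)*q4 = 0.
  ζ^8: a_8 + q1*a_7 + q2*a_6 + q3*a_5 + q4*a_4 = 0, i.e. 192/5078125 + (-768/7109375)*q1 + (64/203125)*q2 + (-192/203125)*q3 + (24/8125)*q4 = 0.
  ζ^9: a_9 + q1*a_8 + q2*a_7 + q3*a_6 + q4*a_5 = 0, i.e. -1024/76171875 + (192/5078125)*q1 + (-768/7109375)*q2 + (64/203125)*q3 + (-192/203125)*q4 = 0.
Solving this linear system: q1 = 8/9, q2 = 4/15, q3 = 16/525, q4 = 8/7875.
The numerator is Q*f truncated at degree 5: P0 = a_0 = -5/18; P1 = a_1 + q1*a_0 = -2272/5265; P2 = a_2 + q1*a_1 + q2*a_0 = -1766/8775; P3 = a_3 + q1*a_2 + q2*a_1 + q3*a_0 = -10664/307125; P4 = a_4 + q1*a_3 + q2*a_2 + q3*a_1 + q4*a_0 = -8572/4606875; P5 = a_5 + q1*a_4 + q2*a_3 + q3*a_2 + q4*a_1 = -32/4265625.

The Pade approximant has numerator coefficients [-5/18, -2272/5265, -1766/8775, -10664/307125, -8572/4606875, -32/4265625]; denominator coefficients [1, 8/9, 4/15, 16/525, 8/7875].


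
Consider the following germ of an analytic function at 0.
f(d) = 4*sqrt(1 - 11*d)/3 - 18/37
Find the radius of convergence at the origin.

Branch term (4/3)*sqrt(1 - d/(1/11)): its argument vanishes at d = 1/11, a square-root branch point, modulus 1/11.
The radius of convergence is the smallest modulus among the singular points: 1/11.

The radius of convergence is 1/11.


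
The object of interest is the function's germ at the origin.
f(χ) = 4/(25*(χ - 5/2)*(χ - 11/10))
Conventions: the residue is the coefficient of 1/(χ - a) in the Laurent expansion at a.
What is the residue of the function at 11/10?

At the order-1 pole 11/10 set g(χ) = (χ - (11/10))*f(χ) = 4/(25*(χ - 5/2)).
Simple pole: residue = g(a) at a = 11/10, which is -4/35.

The residue is -4/35.


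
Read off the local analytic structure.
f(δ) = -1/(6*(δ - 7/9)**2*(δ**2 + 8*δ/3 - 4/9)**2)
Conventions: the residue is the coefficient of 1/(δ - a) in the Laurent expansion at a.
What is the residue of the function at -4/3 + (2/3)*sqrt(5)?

The residue is -373977/5929741 - (260077311/9487585600)*sqrt(5).

The factor δ**2 + 8*δ/3 - 4/9 splits as (δ - a)(δ - a') with a = -4/3 + (2/3)*sqrt(5), a' = -4/3 - (2/3)*sqrt(5). At the order-2 pole a set g(δ) = (δ - a)^2*f(δ) = [-1/(6*(δ - 7/9)**2)] / (δ - a')^2.
Order-2 pole: residue = g'(a); g'(-4/3 + (2/3)*sqrt(5)) = -373977/5929741 - (260077311/9487585600)*sqrt(5), so the residue is -373977/5929741 - (260077311/9487585600)*sqrt(5).


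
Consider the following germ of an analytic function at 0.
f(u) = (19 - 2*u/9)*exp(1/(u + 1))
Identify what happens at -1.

The exponent 1/(u - (-1)) has a pole at -1, so exp(1/(u - (-1))) takes every nonzero value near it: an essential singularity (not a pole of any order).

The point is an essential singularity.


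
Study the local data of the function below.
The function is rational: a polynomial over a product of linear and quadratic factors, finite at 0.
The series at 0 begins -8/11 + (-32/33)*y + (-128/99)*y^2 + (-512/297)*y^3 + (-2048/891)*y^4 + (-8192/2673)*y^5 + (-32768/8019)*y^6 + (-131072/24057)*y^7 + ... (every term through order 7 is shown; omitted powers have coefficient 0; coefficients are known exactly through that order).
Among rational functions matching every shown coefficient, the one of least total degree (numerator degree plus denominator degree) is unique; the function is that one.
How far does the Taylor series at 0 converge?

The radius of convergence is 3/4.

No rational of total degree below 1 reproduces all 8 coefficients; solving the [0/1] Pade equations on them gives f(y) = 6/(11*(y - 3/4)), whose expansion matches every shown term.
Denominator factor (y - 3/4): pole of order 1 at 3/4, modulus 3/4.
The radius of convergence is the smallest modulus among the singular points: 3/4.


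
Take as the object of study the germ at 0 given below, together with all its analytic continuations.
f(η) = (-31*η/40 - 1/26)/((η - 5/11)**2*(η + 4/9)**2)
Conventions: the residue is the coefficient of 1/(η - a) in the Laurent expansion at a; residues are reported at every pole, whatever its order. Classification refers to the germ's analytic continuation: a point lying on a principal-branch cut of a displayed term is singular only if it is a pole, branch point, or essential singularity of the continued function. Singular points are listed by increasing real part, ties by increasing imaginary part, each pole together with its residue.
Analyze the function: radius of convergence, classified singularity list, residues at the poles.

Denominator factor (η - 5/11)^2: pole of order 2 at 5/11, modulus 5/11.
Denominator factor (η + 4/9)^2: pole of order 2 at -4/9, modulus 4/9.
The radius of convergence is the smallest modulus among the singular points: 4/9.
At the order-2 pole -4/9 set g(η) = (η - (-4/9))^2*f(η) = (-31*η/40 - 1/26)/(η - 5/11)**2.
Order-2 pole: residue = g'(a); g'(-4/9) = -42761763/366583880, so the residue is -42761763/366583880.
At the order-2 pole 5/11 set g(η) = (η - (5/11))^2*f(η) = (-31*η/40 - 1/26)/(η + 4/9)**2.
Order-2 pole: residue = g'(a); g'(5/11) = 42761763/366583880, so the residue is 42761763/366583880.
List the singular points by increasing real part (a conjugate pair: the negative imaginary part first).

Radius of convergence at 0: 4/9.
At -4/9: a pole of order 2; residue -42761763/366583880.
At 5/11: a pole of order 2; residue 42761763/366583880.


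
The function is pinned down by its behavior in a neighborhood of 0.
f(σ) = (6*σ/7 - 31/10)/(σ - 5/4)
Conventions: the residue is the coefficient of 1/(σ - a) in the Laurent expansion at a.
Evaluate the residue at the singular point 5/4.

The residue is -71/35.

At the order-1 pole 5/4 set g(σ) = (σ - (5/4))*f(σ) = 6*σ/7 - 31/10.
Simple pole: residue = g(a) at a = 5/4, which is -71/35.


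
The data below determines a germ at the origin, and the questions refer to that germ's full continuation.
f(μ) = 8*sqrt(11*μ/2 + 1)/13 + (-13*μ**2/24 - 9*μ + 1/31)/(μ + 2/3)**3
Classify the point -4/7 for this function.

Denominator factors: μ + 2/3 = 2/21 at μ = -4/7 — none vanishes.
Branch term sqrt(1 - μ/(-2/11)): argument at -4/7 is -15/7, nonzero, so -4/7 is not its branch point (a point on a principal cut is still regular for the continued germ).
So the germ continues analytically to -4/7.

The point is a regular point.


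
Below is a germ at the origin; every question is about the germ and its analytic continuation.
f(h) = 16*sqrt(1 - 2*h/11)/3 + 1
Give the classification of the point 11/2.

The term (16/3)*sqrt(1 - h/(11/2)) has argument 1 - 11/2/(11/2) = 0 at 11/2: a square-root (algebraic, two-sheeted) branch point; the remaining terms are analytic or single-valued there.

The point is an algebraic (square-root) branch point.


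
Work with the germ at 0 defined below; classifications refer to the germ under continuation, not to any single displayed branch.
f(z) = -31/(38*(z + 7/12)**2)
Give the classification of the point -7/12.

The point is a pole of order 2.

The denominator factor z + 7/12 vanishes at -7/12 and appears to the power 2; the numerator there equals -31/38, nonzero, and no other factor vanishes.
Hence a pole whose order is the multiplicity, 2.


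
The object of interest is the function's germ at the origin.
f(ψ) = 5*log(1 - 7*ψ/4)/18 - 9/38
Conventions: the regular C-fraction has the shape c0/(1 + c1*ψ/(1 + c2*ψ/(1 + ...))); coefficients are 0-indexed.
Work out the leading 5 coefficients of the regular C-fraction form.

The regular C-fraction coefficients are [-9/38, -665/324, 763/648, 189/872, -119/109].

Taylor coefficients (expand at 0): a_0 = -9/38, a_1 = -35/72, a_2 = -245/576, a_3 = -1715/3456, a_4 = -12005/18432.
c0 = a_0 = -9/38. Peel one level at a time: if S = 1 + c*ψ/S' with S'(0) = 1, then c is the ψ-coefficient of S and S' = c*ψ/(S - 1).
S_1 = c0/f = 1 + (-665/324)*ψ + (507395/209952)*ψ^2 + ...; c1 = -665/324.
S_2 = c1*ψ/(S_1 - 1) = 1 + (763/648)*ψ + (-49/192)*ψ^2 + ...; c2 = 763/648.
S_3 = c2*ψ/(S_2 - 1) = 1 + (189/872)*ψ + (22491/95048)*ψ^2 + ...; c3 = 189/872.
S_4 = c3*ψ/(S_3 - 1) = 1 + (-119/109)*ψ + ...; c4 = -119/109.


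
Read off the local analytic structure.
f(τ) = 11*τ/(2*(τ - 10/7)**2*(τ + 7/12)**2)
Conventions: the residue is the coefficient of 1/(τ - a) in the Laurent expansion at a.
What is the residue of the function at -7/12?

At the order-2 pole -7/12 set g(τ) = (τ - (-7/12))^2*f(τ) = 11*τ/(2*(τ - 10/7)**2).
Order-2 pole: residue = g'(a); g'(-7/12) = 2755368/4826809, so the residue is 2755368/4826809.

The residue is 2755368/4826809.


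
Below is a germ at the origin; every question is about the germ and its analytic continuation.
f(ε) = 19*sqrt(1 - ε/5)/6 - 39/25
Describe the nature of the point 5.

The point is an algebraic (square-root) branch point.

The term (19/6)*sqrt(1 - ε/(5)) has argument 1 - 5/(5) = 0 at 5: a square-root (algebraic, two-sheeted) branch point; the remaining terms are analytic or single-valued there.


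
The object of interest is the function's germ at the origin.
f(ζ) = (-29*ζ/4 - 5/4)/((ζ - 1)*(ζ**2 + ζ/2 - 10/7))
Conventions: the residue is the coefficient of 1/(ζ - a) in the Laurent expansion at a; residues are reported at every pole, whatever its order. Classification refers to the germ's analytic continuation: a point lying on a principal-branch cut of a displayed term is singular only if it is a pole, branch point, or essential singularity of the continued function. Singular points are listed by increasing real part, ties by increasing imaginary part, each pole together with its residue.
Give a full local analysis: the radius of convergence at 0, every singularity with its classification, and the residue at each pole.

Radius of convergence at 0: -1/4 + (1/28)*sqrt(1169).
At -1/4 - (1/28)*sqrt(1169): a pole of order 1; residue 119/2 - (283/167)*sqrt(1169).
At -1/4 + (1/28)*sqrt(1169): a pole of order 1; residue 119/2 + (283/167)*sqrt(1169).
At 1: a pole of order 1; residue -119.


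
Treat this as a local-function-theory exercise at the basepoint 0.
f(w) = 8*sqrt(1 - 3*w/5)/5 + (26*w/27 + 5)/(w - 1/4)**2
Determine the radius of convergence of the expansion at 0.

Denominator factor (w - 1/4)^2: pole of order 2 at 1/4, modulus 1/4.
Branch term (8/5)*sqrt(1 - w/(5/3)): its argument vanishes at w = 5/3, a square-root branch point, modulus 5/3.
The radius of convergence is the smallest modulus among the singular points: 1/4.

The radius of convergence is 1/4.


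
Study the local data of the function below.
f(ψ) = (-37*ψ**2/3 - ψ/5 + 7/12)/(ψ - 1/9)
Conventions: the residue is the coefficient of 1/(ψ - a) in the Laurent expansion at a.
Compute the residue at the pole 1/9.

At the order-1 pole 1/9 set g(ψ) = (ψ - (1/9))*f(ψ) = -37*ψ**2/3 - ψ/5 + 7/12.
Simple pole: residue = g(a) at a = 1/9, which is 1987/4860.

The residue is 1987/4860.


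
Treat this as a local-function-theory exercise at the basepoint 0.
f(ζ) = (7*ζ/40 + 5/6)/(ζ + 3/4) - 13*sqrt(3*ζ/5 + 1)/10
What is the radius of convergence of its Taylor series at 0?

Denominator factor (ζ + 3/4): pole of order 1 at -3/4, modulus 3/4.
Branch term (-13/10)*sqrt(1 - ζ/(-5/3)): its argument vanishes at ζ = -5/3, a square-root branch point, modulus 5/3.
The radius of convergence is the smallest modulus among the singular points: 3/4.

The radius of convergence is 3/4.


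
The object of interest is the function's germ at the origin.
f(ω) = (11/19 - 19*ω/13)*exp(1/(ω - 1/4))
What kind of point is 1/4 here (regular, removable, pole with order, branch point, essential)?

The exponent 1/(ω - (1/4)) has a pole at 1/4, so exp(1/(ω - (1/4))) takes every nonzero value near it: an essential singularity (not a pole of any order).

The point is an essential singularity.


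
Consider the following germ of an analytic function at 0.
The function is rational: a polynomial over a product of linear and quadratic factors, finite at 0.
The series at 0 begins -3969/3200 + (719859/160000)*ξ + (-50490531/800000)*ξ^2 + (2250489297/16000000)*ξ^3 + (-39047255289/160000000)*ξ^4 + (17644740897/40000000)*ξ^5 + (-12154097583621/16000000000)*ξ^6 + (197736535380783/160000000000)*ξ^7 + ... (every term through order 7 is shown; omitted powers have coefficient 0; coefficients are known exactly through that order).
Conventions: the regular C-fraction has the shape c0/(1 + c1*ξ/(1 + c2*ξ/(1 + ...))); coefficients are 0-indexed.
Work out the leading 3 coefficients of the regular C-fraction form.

The regular C-fraction coefficients are [-3969/3200, 4897/1350, 68757101/6610950].


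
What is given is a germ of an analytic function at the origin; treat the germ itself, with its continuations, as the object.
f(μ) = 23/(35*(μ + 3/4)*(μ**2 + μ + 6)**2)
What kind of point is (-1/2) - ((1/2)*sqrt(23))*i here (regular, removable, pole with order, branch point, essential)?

The point is a pole of order 2.

The denominator factor μ**2 + μ + 6 vanishes at (-1/2) - ((1/2)*sqrt(23))*i and appears to the power 2; the numerator there equals 23/35, nonzero, and no other factor vanishes.
Hence a pole whose order is the multiplicity, 2.


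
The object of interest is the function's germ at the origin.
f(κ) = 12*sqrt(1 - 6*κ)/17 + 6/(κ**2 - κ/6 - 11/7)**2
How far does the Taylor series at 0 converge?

The radius of convergence is 1/6.

Denominator factor (κ**2 - κ/6 - 11/7)^2: discriminant 1591/252, real irrational roots 1/12 + (1/84)*sqrt(11137) and 1/12 - (1/84)*sqrt(11137); poles of order 2, moduli 1/12 + (1/84)*sqrt(11137) and -1/12 + (1/84)*sqrt(11137).
Branch term (12/17)*sqrt(1 - κ/(1/6)): its argument vanishes at κ = 1/6, a square-root branch point, modulus 1/6.
The radius of convergence is the smallest modulus among the singular points: 1/6.


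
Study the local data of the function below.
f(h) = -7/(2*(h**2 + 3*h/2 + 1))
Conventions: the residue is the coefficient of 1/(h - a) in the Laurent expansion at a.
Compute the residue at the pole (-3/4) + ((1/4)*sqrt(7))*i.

The factor h**2 + 3*h/2 + 1 splits as (h - a)(h - a') with a = (-3/4) + ((1/4)*sqrt(7))*i, a' = (-3/4) - ((1/4)*sqrt(7))*i. At the order-1 pole a set g(h) = (h - a)*f(h) = [-7/2] / (h - a').
Simple pole: residue = g(a) at a = (-3/4) + ((1/4)*sqrt(7))*i, which is (sqrt(7))*i.

The residue is (sqrt(7))*i.


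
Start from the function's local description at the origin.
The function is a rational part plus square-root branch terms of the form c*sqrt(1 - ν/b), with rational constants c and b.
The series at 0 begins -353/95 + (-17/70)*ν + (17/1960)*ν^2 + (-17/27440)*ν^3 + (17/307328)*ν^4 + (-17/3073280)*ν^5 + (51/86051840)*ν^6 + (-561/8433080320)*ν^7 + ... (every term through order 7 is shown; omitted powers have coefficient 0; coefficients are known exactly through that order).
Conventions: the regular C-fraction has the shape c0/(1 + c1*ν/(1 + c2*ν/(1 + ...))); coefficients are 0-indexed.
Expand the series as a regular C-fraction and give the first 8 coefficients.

Taylor coefficients (read off): a_0 = -353/95, a_1 = -17/70, a_2 = 17/1960, a_3 = -17/27440, a_4 = 17/307328, a_5 = -17/3073280, a_6 = 51/86051840, a_7 = -561/8433080320.
c0 = a_0 = -353/95. Peel one level at a time: if S = 1 + c*ν/S' with S'(0) = 1, then c is the ν-coefficient of S and S' = c*ν/(S - 1).
S_1 = c0/f = 1 + (-323/4942)*ν + (322677/48846728)*ν^2 + ...; c1 = -323/4942.
S_2 = c1*ν/(S_1 - 1) = 1 + (999/9884)*ν + (-1/784)*ν^2 + ...; c2 = 999/9884.
S_3 = c2*ν/(S_2 - 1) = 1 + (353/27972)*ν + (-82955/111776112)*ν^2 + ...; c3 = 353/27972.
S_4 = c3*ν/(S_3 - 1) = 1 + (235/3996)*ν + (-1/784)*ν^2 + ...; c4 = 235/3996.
S_5 = c4*ν/(S_4 - 1) = 1 + (999/46060)*ν + (-2288709/2121523600)*ν^2 + ...; c5 = 999/46060.
S_6 = c5*ν/(S_5 - 1) = 1 + (2291/46060)*ν + (-1/784)*ν^2 + ...; c6 = 2291/46060.
S_7 = c6*ν/(S_6 - 1) = 1 + (235/9164)*ν + ...; c7 = 235/9164.

The regular C-fraction coefficients are [-353/95, -323/4942, 999/9884, 353/27972, 235/3996, 999/46060, 2291/46060, 235/9164].


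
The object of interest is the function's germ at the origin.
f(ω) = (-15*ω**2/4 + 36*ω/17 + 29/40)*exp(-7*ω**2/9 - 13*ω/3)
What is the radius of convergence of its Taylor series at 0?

The factor exp(-7*ω**2/9 - 13*ω/3) is entire and contributes no finite singular point.
The polynomial part has no poles.
No finite singular points: the Taylor series at 0 converges everywhere.

The radius of convergence is infinite.


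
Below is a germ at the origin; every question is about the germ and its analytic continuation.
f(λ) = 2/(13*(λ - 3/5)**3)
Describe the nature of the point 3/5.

The denominator factor λ - 3/5 vanishes at 3/5 and appears to the power 3; the numerator there equals 2/13, nonzero, and no other factor vanishes.
Hence a pole whose order is the multiplicity, 3.

The point is a pole of order 3.


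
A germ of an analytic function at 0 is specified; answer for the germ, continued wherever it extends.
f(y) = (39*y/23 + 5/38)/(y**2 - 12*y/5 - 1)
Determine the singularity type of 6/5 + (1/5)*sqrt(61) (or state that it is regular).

The point is a pole of order 1.

The denominator factor y**2 - 12*y/5 - 1 vanishes at 6/5 + (1/5)*sqrt(61) and appears to the power 1; the numerator there equals 9467/4370 + (39/115)*sqrt(61), nonzero, and no other factor vanishes.
Hence a pole whose order is the multiplicity, 1.


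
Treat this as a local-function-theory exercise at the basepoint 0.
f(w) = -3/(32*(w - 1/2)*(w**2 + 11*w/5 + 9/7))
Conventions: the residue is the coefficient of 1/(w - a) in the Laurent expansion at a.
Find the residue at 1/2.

At the order-1 pole 1/2 set g(w) = (w - (1/2))*f(w) = -3/(32*(w**2 + 11*w/5 + 9/7)).
Simple pole: residue = g(a) at a = 1/2, which is -35/984.

The residue is -35/984.


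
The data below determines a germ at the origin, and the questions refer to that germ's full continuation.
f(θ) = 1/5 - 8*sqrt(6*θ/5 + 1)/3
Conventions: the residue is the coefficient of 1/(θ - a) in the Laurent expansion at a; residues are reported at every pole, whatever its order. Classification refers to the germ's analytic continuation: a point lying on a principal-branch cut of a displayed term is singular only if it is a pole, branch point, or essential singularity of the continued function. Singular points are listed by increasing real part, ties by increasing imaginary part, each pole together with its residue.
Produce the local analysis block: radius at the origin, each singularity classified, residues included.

Radius of convergence at 0: 5/6.
At -5/6: an algebraic (square-root) branch point.

Branch term (-8/3)*sqrt(1 - θ/(-5/6)): its argument vanishes at θ = -5/6, a square-root branch point, modulus 5/6.
The radius of convergence is the smallest modulus among the singular points: 5/6.


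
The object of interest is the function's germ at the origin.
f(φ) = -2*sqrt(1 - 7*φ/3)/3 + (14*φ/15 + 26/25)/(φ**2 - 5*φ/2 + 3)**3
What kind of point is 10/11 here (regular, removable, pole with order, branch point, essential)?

Denominator factors: φ**2 - 5*φ/2 + 3 = 188/121 at φ = 10/11 — none vanishes.
Branch term sqrt(1 - φ/(3/7)): argument at 10/11 is -37/33, nonzero, so 10/11 is not its branch point (a point on a principal cut is still regular for the continued germ).
So the germ continues analytically to 10/11.

The point is a regular point.


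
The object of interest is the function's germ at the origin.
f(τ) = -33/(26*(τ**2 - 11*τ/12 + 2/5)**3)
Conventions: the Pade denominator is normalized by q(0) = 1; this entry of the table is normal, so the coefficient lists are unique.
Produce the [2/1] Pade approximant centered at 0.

Taylor coefficients needed (expand at 0): a_0 = -4125/208, a_1 = -226875/1664, a_2 = -3169375/6656, a_3 = -490428125/479232.
Write the denominator as Q(τ) = 1 + q1*τ. Requiring Q*f - P = O(τ^4) with deg P <= 2 kills the coefficients of τ^3..τ^3 in Q*f:
  τ^3: a_3 + q1*a_2 = 0, i.e. -490428125/479232 + (-3169375/6656)*q1 = 0.
Solving this linear system: q1 = -71335/33192.
The numerator is Q*f truncated at degree 2: P0 = a_0 = -4125/208; P1 = a_1 + q1*a_0 = -53920625/575328; P2 = a_2 + q1*a_1 = -3371781875/18410496.

The Pade approximant has numerator coefficients [-4125/208, -53920625/575328, -3371781875/18410496]; denominator coefficients [1, -71335/33192].


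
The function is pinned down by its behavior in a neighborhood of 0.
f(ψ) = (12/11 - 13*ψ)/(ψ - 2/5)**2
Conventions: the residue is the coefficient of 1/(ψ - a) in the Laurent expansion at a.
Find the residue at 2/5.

At the order-2 pole 2/5 set g(ψ) = (ψ - (2/5))^2*f(ψ) = 12/11 - 13*ψ.
Order-2 pole: residue = g'(a); g'(2/5) = -13, so the residue is -13.

The residue is -13.


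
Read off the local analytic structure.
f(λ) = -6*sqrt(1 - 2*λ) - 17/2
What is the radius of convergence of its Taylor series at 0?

Branch term (-6)*sqrt(1 - λ/(1/2)): its argument vanishes at λ = 1/2, a square-root branch point, modulus 1/2.
The radius of convergence is the smallest modulus among the singular points: 1/2.

The radius of convergence is 1/2.


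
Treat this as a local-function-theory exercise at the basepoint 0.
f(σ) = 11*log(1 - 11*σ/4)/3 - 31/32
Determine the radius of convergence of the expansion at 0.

The radius of convergence is 4/11.

Branch term (11/3)*log(1 - σ/(4/11)): its argument vanishes at σ = 4/11, a logarithmic branch point, modulus 4/11.
The radius of convergence is the smallest modulus among the singular points: 4/11.


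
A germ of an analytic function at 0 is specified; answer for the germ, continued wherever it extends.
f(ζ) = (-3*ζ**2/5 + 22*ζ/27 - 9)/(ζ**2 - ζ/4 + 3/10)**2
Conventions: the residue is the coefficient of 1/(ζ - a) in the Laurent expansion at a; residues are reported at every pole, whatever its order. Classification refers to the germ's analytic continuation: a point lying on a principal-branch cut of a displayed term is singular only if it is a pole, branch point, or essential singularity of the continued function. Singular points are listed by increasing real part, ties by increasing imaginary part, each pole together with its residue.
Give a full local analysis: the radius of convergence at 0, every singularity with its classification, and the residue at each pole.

Radius of convergence at 0: (1/10)*sqrt(30).
At (1/8) - ((1/40)*sqrt(455))*i: a pole of order 2; residue -((784352/1117935)*sqrt(455))*i.
At (1/8) + ((1/40)*sqrt(455))*i: a pole of order 2; residue ((784352/1117935)*sqrt(455))*i.

Denominator factor (ζ**2 - ζ/4 + 3/10)^2: discriminant -91/80, complex-conjugate roots (1/8) + ((1/40)*sqrt(455))*i and (1/8) - ((1/40)*sqrt(455))*i; poles of order 2, moduli (1/10)*sqrt(30) and (1/10)*sqrt(30).
The radius of convergence is the smallest modulus among the singular points: (1/10)*sqrt(30).
The factor ζ**2 - ζ/4 + 3/10 splits as (ζ - a)(ζ - a') with a = (1/8) - ((1/40)*sqrt(455))*i, a' = (1/8) + ((1/40)*sqrt(455))*i. At the order-2 pole a set g(ζ) = (ζ - a)^2*f(ζ) = [-3*ζ**2/5 + 22*ζ/27 - 9] / (ζ - a')^2.
Order-2 pole: residue = g'(a); g'((1/8) - ((1/40)*sqrt(455))*i) = -((784352/1117935)*sqrt(455))*i, so the residue is -((784352/1117935)*sqrt(455))*i.
The factor ζ**2 - ζ/4 + 3/10 splits as (ζ - a)(ζ - a') with a = (1/8) + ((1/40)*sqrt(455))*i, a' = (1/8) - ((1/40)*sqrt(455))*i. At the order-2 pole a set g(ζ) = (ζ - a)^2*f(ζ) = [-3*ζ**2/5 + 22*ζ/27 - 9] / (ζ - a')^2.
Order-2 pole: residue = g'(a); g'((1/8) + ((1/40)*sqrt(455))*i) = ((784352/1117935)*sqrt(455))*i, so the residue is ((784352/1117935)*sqrt(455))*i.
List the singular points by increasing real part (a conjugate pair: the negative imaginary part first).


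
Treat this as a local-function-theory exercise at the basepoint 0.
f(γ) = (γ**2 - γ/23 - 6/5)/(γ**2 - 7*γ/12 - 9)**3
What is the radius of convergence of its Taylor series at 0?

Denominator factor (γ**2 - 7*γ/12 - 9)^3: discriminant 5233/144, real irrational roots 7/24 + (1/24)*sqrt(5233) and 7/24 - (1/24)*sqrt(5233); poles of order 3, moduli 7/24 + (1/24)*sqrt(5233) and -7/24 + (1/24)*sqrt(5233).
The radius of convergence is the smallest modulus among the singular points: -7/24 + (1/24)*sqrt(5233).

The radius of convergence is -7/24 + (1/24)*sqrt(5233).


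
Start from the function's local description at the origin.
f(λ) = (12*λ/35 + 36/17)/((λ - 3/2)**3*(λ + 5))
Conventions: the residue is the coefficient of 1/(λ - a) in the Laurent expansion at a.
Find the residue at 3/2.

At the order-3 pole 3/2 set g(λ) = (λ - (3/2))^3*f(λ) = (12*λ/35 + 36/17)/(λ + 5).
Order-3 pole: residue = g''(a)/2; g''(3/2) = 768/261443, so the residue is 384/261443.

The residue is 384/261443.


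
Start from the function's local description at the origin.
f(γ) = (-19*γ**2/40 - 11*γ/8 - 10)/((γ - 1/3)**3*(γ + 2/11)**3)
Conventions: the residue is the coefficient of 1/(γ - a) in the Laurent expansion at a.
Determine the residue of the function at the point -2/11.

At the order-3 pole -2/11 set g(γ) = (γ - (-2/11))^3*f(γ) = (-19*γ**2/40 - 11*γ/8 - 10)/(γ - 1/3)**3.
Order-3 pole: residue = g''(a)/2; g''(-2/11) = 23707567026/7099285, so the residue is 11853783513/7099285.

The residue is 11853783513/7099285.


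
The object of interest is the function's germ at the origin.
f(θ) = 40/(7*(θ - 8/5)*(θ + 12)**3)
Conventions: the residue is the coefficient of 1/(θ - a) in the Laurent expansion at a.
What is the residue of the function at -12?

At the order-3 pole -12 set g(θ) = (θ - (-12))^3*f(θ) = 40/(7*(θ - 8/5)).
Order-3 pole: residue = g''(a)/2; g''(-12) = -625/137564, so the residue is -625/275128.

The residue is -625/275128.


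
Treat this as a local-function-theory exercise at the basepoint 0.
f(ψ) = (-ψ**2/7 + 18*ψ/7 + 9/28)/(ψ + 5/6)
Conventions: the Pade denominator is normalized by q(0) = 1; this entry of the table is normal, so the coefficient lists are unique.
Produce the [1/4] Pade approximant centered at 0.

The Pade approximant has numerator coefficients [27/70, 9795411/3152695]; denominator coefficients [1, 565312/450385, 56144/810693, 15488/4053465, 7744/36481185].

Taylor coefficients needed (expand at 0): a_0 = 27/70, a_1 = 459/175, a_2 = -2904/875, a_3 = 17424/4375, a_4 = -104544/21875, a_5 = 627264/109375.
Write the denominator as Q(ψ) = 1 + q1*ψ + q2*ψ^2 + q3*ψ^3 + q4*ψ^4. Requiring Q*f - P = O(ψ^6) with deg P <= 1 kills the coefficients of ψ^2..ψ^5 in Q*f:
  ψ^2: a_2 + q1*a_1 + q2*a_0 = 0, i.e. -2904/875 + (459/175)*q1 + (27/70)*q2 = 0.
  ψ^3: a_3 + q1*a_2 + q2*a_1 + q3*a_0 = 0, i.e. 17424/4375 + (-2904/875)*q1 + (459/175)*q2 + (27/70)*q3 = 0.
  ψ^4: a_4 + q1*a_3 + q2*a_2 + q3*a_1 + q4*a_0 = 0, i.e. -104544/21875 + (17424/4375)*q1 + (-2904/875)*q2 + (459/175)*q3 + (27/70)*q4 = 0.
  ψ^5: a_5 + q1*a_4 + q2*a_3 + q3*a_2 + q4*a_1 = 0, i.e. 627264/109375 + (-104544/21875)*q1 + (17424/4375)*q2 + (-2904/875)*q3 + (459/175)*q4 = 0.
Solving this linear system: q1 = 565312/450385, q2 = 56144/810693, q3 = 15488/4053465, q4 = 7744/36481185.
The numerator is Q*f truncated at degree 1: P0 = a_0 = 27/70; P1 = a_1 + q1*a_0 = 9795411/3152695.


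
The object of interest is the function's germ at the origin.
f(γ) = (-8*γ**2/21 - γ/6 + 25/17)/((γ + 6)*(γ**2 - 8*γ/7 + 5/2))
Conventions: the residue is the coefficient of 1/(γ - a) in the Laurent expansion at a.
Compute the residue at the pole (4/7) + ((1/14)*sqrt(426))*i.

The residue is (-15082/226695) - ((864373/193144140)*sqrt(426))*i.


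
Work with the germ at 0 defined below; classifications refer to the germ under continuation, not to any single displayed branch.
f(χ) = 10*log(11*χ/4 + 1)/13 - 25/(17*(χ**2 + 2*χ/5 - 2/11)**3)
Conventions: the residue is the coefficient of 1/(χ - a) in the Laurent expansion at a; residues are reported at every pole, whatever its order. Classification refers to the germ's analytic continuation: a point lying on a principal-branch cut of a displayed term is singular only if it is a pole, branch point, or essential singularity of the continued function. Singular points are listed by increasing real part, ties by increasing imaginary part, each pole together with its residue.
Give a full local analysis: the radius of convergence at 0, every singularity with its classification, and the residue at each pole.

Denominator factor (χ**2 + 2*χ/5 - 2/11)^3: discriminant 244/275, real irrational roots -1/5 + (1/55)*sqrt(671) and -1/5 - (1/55)*sqrt(671); poles of order 3, moduli -1/5 + (1/55)*sqrt(671) and 1/5 + (1/55)*sqrt(671).
Branch term (10/13)*log(1 - χ/(-4/11)): its argument vanishes at χ = -4/11, a logarithmic branch point, modulus 4/11.
The radius of convergence is the smallest modulus among the singular points: -1/5 + (1/55)*sqrt(671).
The branch term is analytic at -1/5 - (1/55)*sqrt(671) and contributes nothing to the residue; only the rational part matters.
The factor χ**2 + 2*χ/5 - 2/11 splits as (χ - a)(χ - a') with a = -1/5 - (1/55)*sqrt(671), a' = -1/5 + (1/55)*sqrt(671). At the order-3 pole a set g(χ) = (χ - a)^3*(rational part) = [-25/17] / (χ - a')^3.
Order-3 pole: residue = g''(a)/2; g''(-1/5 - (1/55)*sqrt(671)) = (28359375/30869416)*sqrt(671), so the residue is (28359375/61738832)*sqrt(671).
The branch term is analytic at -1/5 + (1/55)*sqrt(671) and contributes nothing to the residue; only the rational part matters.
The factor χ**2 + 2*χ/5 - 2/11 splits as (χ - a)(χ - a') with a = -1/5 + (1/55)*sqrt(671), a' = -1/5 - (1/55)*sqrt(671). At the order-3 pole a set g(χ) = (χ - a)^3*(rational part) = [-25/17] / (χ - a')^3.
Order-3 pole: residue = g''(a)/2; g''(-1/5 + (1/55)*sqrt(671)) = -(28359375/30869416)*sqrt(671), so the residue is -(28359375/61738832)*sqrt(671).
List the singular points by increasing real part (a conjugate pair: the negative imaginary part first).

Radius of convergence at 0: -1/5 + (1/55)*sqrt(671).
At -1/5 - (1/55)*sqrt(671): a pole of order 3; residue (28359375/61738832)*sqrt(671).
At -4/11: a logarithmic branch point.
At -1/5 + (1/55)*sqrt(671): a pole of order 3; residue -(28359375/61738832)*sqrt(671).


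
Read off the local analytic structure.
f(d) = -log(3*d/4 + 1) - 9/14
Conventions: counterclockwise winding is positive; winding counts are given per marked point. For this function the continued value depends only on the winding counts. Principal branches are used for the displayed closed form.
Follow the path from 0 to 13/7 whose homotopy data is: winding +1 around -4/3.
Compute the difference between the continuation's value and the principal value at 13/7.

The rational part is single-valued and drops out of the difference; each branch term changes only by its own monodromy.
(-1)*log(1 - d/(-4/3)): each positive loop around -4/3 adds 2*pi*i to the log, so winding +1 contributes (-1)*(1)*2*pi*i = -(2)*pi*i.
Summing the contributions at d = 13/7 gives -(2)*pi*i.

Continued minus principal equals -(2)*pi*i.


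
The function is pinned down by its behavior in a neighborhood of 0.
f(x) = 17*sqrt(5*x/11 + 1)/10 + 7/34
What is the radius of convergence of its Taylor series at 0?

The radius of convergence is 11/5.

Branch term (17/10)*sqrt(1 - x/(-11/5)): its argument vanishes at x = -11/5, a square-root branch point, modulus 11/5.
The radius of convergence is the smallest modulus among the singular points: 11/5.


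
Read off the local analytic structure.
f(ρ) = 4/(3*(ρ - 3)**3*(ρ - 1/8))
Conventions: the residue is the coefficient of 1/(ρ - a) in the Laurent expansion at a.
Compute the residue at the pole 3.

At the order-3 pole 3 set g(ρ) = (ρ - (3))^3*f(ρ) = 4/(3*(ρ - 1/8)).
Order-3 pole: residue = g''(a)/2; g''(3) = 4096/36501, so the residue is 2048/36501.

The residue is 2048/36501.


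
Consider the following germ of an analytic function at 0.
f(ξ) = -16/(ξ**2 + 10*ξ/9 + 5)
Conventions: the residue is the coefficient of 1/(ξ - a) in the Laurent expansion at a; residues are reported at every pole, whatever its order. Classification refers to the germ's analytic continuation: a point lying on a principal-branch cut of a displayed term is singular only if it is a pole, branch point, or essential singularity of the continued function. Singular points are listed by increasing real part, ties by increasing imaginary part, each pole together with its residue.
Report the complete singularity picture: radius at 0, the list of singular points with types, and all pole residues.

Denominator factor (ξ**2 + 10*ξ/9 + 5): discriminant -1520/81, complex-conjugate roots (-5/9) + ((2/9)*sqrt(95))*i and (-5/9) - ((2/9)*sqrt(95))*i; poles of order 1, moduli sqrt(5) and sqrt(5).
The radius of convergence is the smallest modulus among the singular points: sqrt(5).
The factor ξ**2 + 10*ξ/9 + 5 splits as (ξ - a)(ξ - a') with a = (-5/9) - ((2/9)*sqrt(95))*i, a' = (-5/9) + ((2/9)*sqrt(95))*i. At the order-1 pole a set g(ξ) = (ξ - a)*f(ξ) = [-16] / (ξ - a').
Simple pole: residue = g(a) at a = (-5/9) - ((2/9)*sqrt(95))*i, which is -((36/95)*sqrt(95))*i.
The factor ξ**2 + 10*ξ/9 + 5 splits as (ξ - a)(ξ - a') with a = (-5/9) + ((2/9)*sqrt(95))*i, a' = (-5/9) - ((2/9)*sqrt(95))*i. At the order-1 pole a set g(ξ) = (ξ - a)*f(ξ) = [-16] / (ξ - a').
Simple pole: residue = g(a) at a = (-5/9) + ((2/9)*sqrt(95))*i, which is ((36/95)*sqrt(95))*i.
List the singular points by increasing real part (a conjugate pair: the negative imaginary part first).

Radius of convergence at 0: sqrt(5).
At (-5/9) - ((2/9)*sqrt(95))*i: a pole of order 1; residue -((36/95)*sqrt(95))*i.
At (-5/9) + ((2/9)*sqrt(95))*i: a pole of order 1; residue ((36/95)*sqrt(95))*i.
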